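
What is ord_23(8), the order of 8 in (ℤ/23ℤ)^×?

The order of 8 must divide p − 1 = 22 = 2 · 11.
Divisors: 1, 2, 11, 22.
Check each in increasing order: 8^1 ≡ 8;  8^2 ≡ 18;  8^11 ≡ 1.
Smallest exponent giving 1 is 11.

11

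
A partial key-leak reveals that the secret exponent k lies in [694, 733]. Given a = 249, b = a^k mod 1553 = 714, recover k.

695

Compute 249^694 mod 1553 = 59, then multiply by 249 repeatedly:
  249^694=59  249^695=714
Found 714 at exponent 695.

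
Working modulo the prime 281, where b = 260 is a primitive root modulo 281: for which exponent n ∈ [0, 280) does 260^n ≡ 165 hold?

160

Baby-step giant-step with m = ceil(sqrt(280)) = 17.
Baby table (260^j mod 281 for j=0..16):
  0:1  1:260  2:160  3:12  4:29  5:234  6:144  7:67
  8:279  9:42  10:242  11:257  12:223  13:94  14:274  15:147
  16:4
Giant step factor: 260^(-17) ≡ 97 (mod 281).
Scan 165·97^i mod 281 for i = 0, 1, …:
  i=0: 165   i=1: 269   i=2: 241   i=3: 54
  i=4: 180   i=5: 38   i=6: 33   i=7: 110
  i=8: 273   i=9: 67
Match at i=9, j=7: n = 9·17 + 7 = 160.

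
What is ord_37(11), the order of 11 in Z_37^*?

The order of 11 must divide p − 1 = 36 = 2^2 · 3^2.
Divisors: 1, 2, 3, 4, 6, 9, 12, 18, 36.
Check each in increasing order: 11^1 ≡ 11;  11^2 ≡ 10;  11^3 ≡ 36;  11^4 ≡ 26;  11^6 ≡ 1.
Smallest exponent giving 1 is 6.

6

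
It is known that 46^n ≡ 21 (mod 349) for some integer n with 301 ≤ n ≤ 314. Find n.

309

Compute 46^301 mod 349 = 32, then multiply by 46 repeatedly:
  46^301=32  46^302=76  46^303=6  46^304=276  46^305=132
  46^306=139  46^307=112  46^308=266  46^309=21
Found 21 at exponent 309.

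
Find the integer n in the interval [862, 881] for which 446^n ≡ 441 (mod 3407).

868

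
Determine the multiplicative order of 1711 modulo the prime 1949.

The order of 1711 must divide p − 1 = 1948 = 2^2 · 487.
Divisors: 1, 2, 4, 487, 974, 1948.
Check each in increasing order: 1711^1 ≡ 1711;  1711^2 ≡ 123;  1711^4 ≡ 1486;  1711^487 ≡ 1360;  1711^974 ≡ 1948;  1711^1948 ≡ 1.
Smallest exponent giving 1 is 1948.

1948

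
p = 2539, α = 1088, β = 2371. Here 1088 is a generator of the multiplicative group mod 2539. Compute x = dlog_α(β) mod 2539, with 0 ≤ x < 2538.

1381

Baby-step giant-step with m = ceil(sqrt(2538)) = 51.
Baby table (1088^j mod 2539 for j=0..50):
  0:1  1:1088  2:570  3:644  4:2447  5:1464  6:879  7:1688
  8:847  9:2418  10:380  11:2122  12:785  13:976  14:586  15:279
  16:1411  17:1612  18:1946  19:2261  20:2216  21:1497  22:1237  23:186
  24:1787  25:1921  26:451  27:661  28:631  29:998  30:1671  31:124
  32:345  33:2127  34:1147  35:1287  36:1267  37:2358  38:1114  39:929
  40:230  41:1418  42:1611  43:858  44:1691  45:1572  46:1589  47:2312
  48:1846  49:99  50:1074
Giant step factor: 1088^(-51) ≡ 1052 (mod 2539).
Scan 2371·1052^i mod 2539 for i = 0, 1, …:
  i=0: 2371   i=1: 994   i=2: 2159   i=3: 1402
  i=4: 2284   i=5: 874   i=6: 330   i=7: 1856
  i=8: 21   i=9: 1780     …   i=26: 695
  i=27: 2447
Match at i=27, j=4: x = 27·51 + 4 = 1381.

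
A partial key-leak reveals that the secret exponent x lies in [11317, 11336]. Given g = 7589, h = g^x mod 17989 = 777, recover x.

Compute 7589^11317 mod 17989 = 8693, then multiply by 7589 repeatedly:
  7589^11317=8693  7589^11318=5514  7589^11319=3332  7589^11320=12003  7589^11321=12460
  7589^11322=8756  7589^11323=15907  7589^11324=12033  7589^11325=6273  7589^11326=6903
  7589^11327=2899  7589^11328=17953  7589^11329=14620  7589^11330=13017  7589^11331=8414
  7589^11332=10885  7589^11333=777
Found 777 at exponent 11333.

11333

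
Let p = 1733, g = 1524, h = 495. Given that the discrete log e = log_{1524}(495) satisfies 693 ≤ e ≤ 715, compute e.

702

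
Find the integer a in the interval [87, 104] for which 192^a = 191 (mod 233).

99

Compute 192^87 mod 233 = 136, then multiply by 192 repeatedly:
  192^87=136  192^88=16  192^89=43  192^90=101  192^91=53
  192^92=157  192^93=87  192^94=161  192^95=156  192^96=128
  192^97=111  192^98=109  192^99=191
Found 191 at exponent 99.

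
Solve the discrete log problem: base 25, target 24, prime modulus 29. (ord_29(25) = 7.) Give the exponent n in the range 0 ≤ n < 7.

Successive powers of 25 modulo 29:
  25^0=1  25^1=25  25^2=16  25^3=23  25^4=24
So 25^4 ≡ 24 (mod 29), giving n = 4.

4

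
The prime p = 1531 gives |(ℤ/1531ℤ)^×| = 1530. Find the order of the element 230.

765

The order of 230 must divide p − 1 = 1530 = 2 · 3^2 · 5 · 17.
Divisors: 1, 2, 3, 5, 6, 9, 10, 15, 17, 18, 30, 34, 45, 51, 85, 90, 102, 153, 170, 255, 306, 510, 765, 1530.
Check each in increasing order: 230^1 ≡ 230;  230^2 ≡ 846;  230^3 ≡ 143;  230^5 ≡ 29;  230^6 ≡ 546;  230^9 ≡ 1528;  230^10 ≡ 841;  230^15 ≡ 1424;  230^17 ≡ 1338;  230^18 ≡ 9;  230^30 ≡ 732;  230^34 ≡ 505;  230^45 ≡ 1288;  230^51 ≡ 519;  230^85 ≡ 294;  230^90 ≡ 871;  230^102 ≡ 1436;  230^153 ≡ 1218;  230^170 ≡ 700;  230^255 ≡ 646;  230^306 ≡ 1516;  230^510 ≡ 884;  230^765 ≡ 1.
Smallest exponent giving 1 is 765.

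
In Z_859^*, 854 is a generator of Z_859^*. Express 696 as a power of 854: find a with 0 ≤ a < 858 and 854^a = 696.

435

Baby-step giant-step with m = ceil(sqrt(858)) = 30.
Baby table (854^j mod 859 for j=0..29):
  0:1  1:854  2:25  3:734  4:625  5:311  6:163  7:44
  8:639  9:241  10:513  11:12  12:799  13:300  14:218  15:628
  16:296  17:238  18:528  19:796  20:315  21:143  22:144  23:139
  24:164  25:39  26:664  27:116  28:279  29:323
Giant step factor: 854^(-30) ≡ 417 (mod 859).
Scan 696·417^i mod 859 for i = 0, 1, …:
  i=0: 696   i=1: 749   i=2: 516   i=3: 422
  i=4: 738   i=5: 224   i=6: 636   i=7: 640
  i=8: 590   i=9: 356     …   i=13: 259
  i=14: 628
Match at i=14, j=15: a = 14·30 + 15 = 435.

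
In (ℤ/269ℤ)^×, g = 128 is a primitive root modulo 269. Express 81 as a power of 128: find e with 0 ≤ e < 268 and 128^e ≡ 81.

24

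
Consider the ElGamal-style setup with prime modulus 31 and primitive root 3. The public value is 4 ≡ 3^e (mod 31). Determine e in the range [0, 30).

Successive powers of 3 modulo 31:
  3^0=1  3^1=3  3^2=9  3^3=27  3^4=19  3^5=26
  3^6=16  3^7=17  3^8=20  3^9=29  3^10=25  3^11=13
  3^12=8  3^13=24  3^14=10  3^15=30  3^16=28  3^17=22
  3^18=4
So 3^18 ≡ 4 (mod 31), giving e = 18.

18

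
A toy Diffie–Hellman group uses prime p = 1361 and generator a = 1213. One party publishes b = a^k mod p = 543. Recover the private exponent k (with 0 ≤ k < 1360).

Baby-step giant-step with m = ceil(sqrt(1360)) = 37.
Baby table (1213^j mod 1361 for j=0..36):
  0:1  1:1213  2:128  3:110  4:52  5:470  6:1212  7:276
  8:1343  9:1303  10:418  11:742  12:425  13:1067  14:1321  15:476
  16:324  17:1044  18:642  19:254  20:516  21:1209  22:720  23:959
  24:973  25:262  26:693  27:872  28:239  29:14  30:650  31:431
  32:179  33:728  34:1136  35:636  36:1142
Giant step factor: 1213^(-37) ≡ 27 (mod 1361).
Scan 543·27^i mod 1361 for i = 0, 1, …:
  i=0: 543   i=1: 1051   i=2: 1157   i=3: 1297
  i=4: 994   i=5: 979   i=6: 574   i=7: 527
  i=8: 619   i=9: 381     …   i=25: 665
  i=26: 262
Match at i=26, j=25: k = 26·37 + 25 = 987.

987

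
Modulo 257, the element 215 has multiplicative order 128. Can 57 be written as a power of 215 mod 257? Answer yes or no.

yes

57 ∈ ⟨215⟩ iff 57^128 ≡ 1 (mod 257), since |⟨215⟩| = 128.
57^128 mod 257 = 1.
Since 1 = 1, 57 lies in the subgroup.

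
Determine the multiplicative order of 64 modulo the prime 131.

65

The order of 64 must divide p − 1 = 130 = 2 · 5 · 13.
Divisors: 1, 2, 5, 10, 13, 26, 65, 130.
Check each in increasing order: 64^1 ≡ 64;  64^2 ≡ 35;  64^5 ≡ 62;  64^10 ≡ 45;  64^13 ≡ 61;  64^26 ≡ 53;  64^65 ≡ 1.
Smallest exponent giving 1 is 65.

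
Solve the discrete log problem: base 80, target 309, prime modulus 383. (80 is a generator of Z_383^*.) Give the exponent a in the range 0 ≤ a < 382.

142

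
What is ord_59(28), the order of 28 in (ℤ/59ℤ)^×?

29

The order of 28 must divide p − 1 = 58 = 2 · 29.
Divisors: 1, 2, 29, 58.
Check each in increasing order: 28^1 ≡ 28;  28^2 ≡ 17;  28^29 ≡ 1.
Smallest exponent giving 1 is 29.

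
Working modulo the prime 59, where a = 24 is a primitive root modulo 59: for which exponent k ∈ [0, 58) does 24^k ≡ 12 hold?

Baby-step giant-step with m = ceil(sqrt(58)) = 8.
Baby table (24^j mod 59 for j=0..7):
  0:1  1:24  2:45  3:18  4:19  5:43  6:29  7:47
Giant step factor: 24^(-8) ≡ 17 (mod 59).
Scan 12·17^i mod 59 for i = 0, 1, …:
  i=0: 12   i=1: 27   i=2: 46   i=3: 15
  i=4: 19
Match at i=4, j=4: k = 4·8 + 4 = 36.

36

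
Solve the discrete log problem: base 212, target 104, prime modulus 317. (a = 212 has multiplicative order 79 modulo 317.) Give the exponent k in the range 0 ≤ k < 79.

58

Baby-step giant-step with m = ceil(sqrt(79)) = 9.
Baby table (212^j mod 317 for j=0..8):
  0:1  1:212  2:247  3:59  4:145  5:308  6:311  7:313
  8:103
Giant step factor: 212^(-9) ≡ 257 (mod 317).
Scan 104·257^i mod 317 for i = 0, 1, …:
  i=0: 104   i=1: 100   i=2: 23   i=3: 205
  i=4: 63   i=5: 24   i=6: 145
Match at i=6, j=4: k = 6·9 + 4 = 58.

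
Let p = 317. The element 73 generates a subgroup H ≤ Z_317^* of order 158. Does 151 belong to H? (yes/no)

151 ∈ ⟨73⟩ iff 151^158 ≡ 1 (mod 317), since |⟨73⟩| = 158.
151^158 mod 317 = 316.
Since 316 ≠ 1, 151 does not lie in the subgroup.

no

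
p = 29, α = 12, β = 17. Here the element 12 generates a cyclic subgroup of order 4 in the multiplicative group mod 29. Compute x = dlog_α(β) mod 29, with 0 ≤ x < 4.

Successive powers of 12 modulo 29:
  12^0=1  12^1=12  12^2=28  12^3=17
So 12^3 ≡ 17 (mod 29), giving x = 3.

3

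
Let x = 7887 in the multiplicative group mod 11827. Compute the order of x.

The order of 7887 must divide p − 1 = 11826 = 2 · 3^4 · 73.
Divisors: 1, 2, 3, 6, 9, 18, 27, 54, 73, 81, 146, 162, 219, 438, 657, 1314, 1971, 3942, 5913, 11826.
Check each in increasing order: 7887^1 ≡ 7887;  7887^2 ≡ 6576;  7887^3 ≡ 3517;  7887^6 ≡ 10074;  7887^9 ≡ 8393;  7887^18 ≡ 837;  7887^27 ≡ 11530;  7887^54 ≡ 5420;  7887^73 ≡ 95;  7887^81 ≡ 10559;  7887^146 ≡ 9025;  7887^162 ≡ 11179;  7887^219 ≡ 5831;  7887^438 ≡ 9763;  7887^657 ≡ 4702;  7887^1314 ≡ 4141;  7887^1971 ≡ 3740;  7887^3942 ≡ 8086;  7887^5913 ≡ 1.
Smallest exponent giving 1 is 5913.

5913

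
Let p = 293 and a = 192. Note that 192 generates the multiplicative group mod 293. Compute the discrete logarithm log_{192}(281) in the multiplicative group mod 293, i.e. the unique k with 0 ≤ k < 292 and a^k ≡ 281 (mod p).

Baby-step giant-step with m = ceil(sqrt(292)) = 18.
Baby table (192^j mod 293 for j=0..17):
  0:1  1:192  2:239  3:180  4:279  5:242  6:170  7:117
  8:196  9:128  10:257  11:120  12:186  13:259  14:211  15:78
  16:33  17:183
Giant step factor: 192^(-18) ≡ 61 (mod 293).
Scan 281·61^i mod 293 for i = 0, 1, …:
  i=0: 281   i=1: 147   i=2: 177   i=3: 249
  i=4: 246   i=5: 63   i=6: 34   i=7: 23
  i=8: 231   i=9: 27     …   i=13: 179
  i=14: 78
Match at i=14, j=15: k = 14·18 + 15 = 267.

267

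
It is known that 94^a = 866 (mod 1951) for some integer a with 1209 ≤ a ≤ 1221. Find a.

Compute 94^1209 mod 1951 = 420, then multiply by 94 repeatedly:
  94^1209=420  94^1210=460  94^1211=318  94^1212=627  94^1213=408
  94^1214=1283  94^1215=1591  94^1216=1278  94^1217=1121  94^1218=20
  94^1219=1880  94^1220=1130  94^1221=866
Found 866 at exponent 1221.

1221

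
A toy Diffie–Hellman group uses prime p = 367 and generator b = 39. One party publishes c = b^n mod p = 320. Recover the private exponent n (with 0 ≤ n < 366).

Baby-step giant-step with m = ceil(sqrt(366)) = 20.
Baby table (39^j mod 367 for j=0..19):
  0:1  1:39  2:53  3:232  4:240  5:185  6:242  7:263
  8:348  9:360  10:94  11:363  12:211  13:155  14:173  15:141
  16:361  17:133  18:49  19:76
Giant step factor: 39^(-20) ≡ 118 (mod 367).
Scan 320·118^i mod 367 for i = 0, 1, …:
  i=0: 320   i=1: 326   i=2: 300   i=3: 168
  i=4: 6   i=5: 341   i=6: 235   i=7: 205
  i=8: 335   i=9: 261   i=10: 337   i=11: 130
  i=12: 293   i=13: 76
Match at i=13, j=19: n = 13·20 + 19 = 279.

279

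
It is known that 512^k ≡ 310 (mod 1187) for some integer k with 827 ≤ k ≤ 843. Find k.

835

Compute 512^827 mod 1187 = 530, then multiply by 512 repeatedly:
  512^827=530  512^828=724  512^829=344  512^830=452  512^831=1146
  512^832=374  512^833=381  512^834=404  512^835=310
Found 310 at exponent 835.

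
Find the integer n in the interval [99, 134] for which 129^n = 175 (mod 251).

116

Compute 129^99 mod 251 = 206, then multiply by 129 repeatedly:
  129^99=206  129^100=219  129^101=139  129^102=110  129^103=134
  129^104=218  129^105=10  129^106=35  129^107=248  129^108=115
  129^109=26  129^110=91  129^111=193  129^112=48  129^113=168
  129^114=86  129^115=50  129^116=175
Found 175 at exponent 116.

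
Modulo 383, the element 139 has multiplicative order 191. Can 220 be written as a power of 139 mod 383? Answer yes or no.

220 ∈ ⟨139⟩ iff 220^191 ≡ 1 (mod 383), since |⟨139⟩| = 191.
220^191 mod 383 = 1.
Since 1 = 1, 220 lies in the subgroup.

yes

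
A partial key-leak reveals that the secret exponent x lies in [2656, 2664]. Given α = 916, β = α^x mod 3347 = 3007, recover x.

Compute 916^2656 mod 3347 = 2685, then multiply by 916 repeatedly:
  916^2656=2685  916^2657=2762  916^2658=3007
Found 3007 at exponent 2658.

2658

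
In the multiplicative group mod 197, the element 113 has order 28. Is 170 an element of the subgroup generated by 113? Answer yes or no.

170 ∈ ⟨113⟩ iff 170^28 ≡ 1 (mod 197), since |⟨113⟩| = 28.
170^28 mod 197 = 164.
Since 164 ≠ 1, 170 does not lie in the subgroup.

no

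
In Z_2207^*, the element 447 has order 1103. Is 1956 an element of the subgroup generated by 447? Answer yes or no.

no

1956 ∈ ⟨447⟩ iff 1956^1103 ≡ 1 (mod 2207), since |⟨447⟩| = 1103.
1956^1103 mod 2207 = 2206.
Since 2206 ≠ 1, 1956 does not lie in the subgroup.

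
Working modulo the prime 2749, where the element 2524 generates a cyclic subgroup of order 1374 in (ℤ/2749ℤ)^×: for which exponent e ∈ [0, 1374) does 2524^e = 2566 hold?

Baby-step giant-step with m = ceil(sqrt(1374)) = 38.
Baby table (2524^j mod 2749 for j=0..37):
  0:1  1:2524  2:1143  3:1231  4:674  5:2294  6:662  7:2245
  8:691  9:1218  10:850  11:1180  12:1153  13:1730  14:1108  15:859
  16:1904  17:444  18:1813  19:1676  20:2262  21:2364  22:1406  23:2534
  24:1642  25:1665  26:1988  27:787  28:1610  29:618  30:1149  31:2630
  32:2034  33:1433  34:1957  35:2264  36:1914  37:943
Giant step factor: 2524^(-38) ≡ 2634 (mod 2749).
Scan 2566·2634^i mod 2749 for i = 0, 1, …:
  i=0: 2566   i=1: 1802   i=2: 1694   i=3: 369
  i=4: 1549   i=5: 550   i=6: 2726   i=7: 2645
  i=8: 964   i=9: 1849     …   i=34: 1322
  i=35: 1914
Match at i=35, j=36: e = 35·38 + 36 = 1366.

1366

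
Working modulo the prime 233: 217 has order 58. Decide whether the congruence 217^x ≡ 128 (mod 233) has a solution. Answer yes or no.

yes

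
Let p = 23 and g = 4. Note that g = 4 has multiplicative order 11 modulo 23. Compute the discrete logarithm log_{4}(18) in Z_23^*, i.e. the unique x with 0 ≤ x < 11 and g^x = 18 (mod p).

Successive powers of 4 modulo 23:
  4^0=1  4^1=4  4^2=16  4^3=18
So 4^3 ≡ 18 (mod 23), giving x = 3.

3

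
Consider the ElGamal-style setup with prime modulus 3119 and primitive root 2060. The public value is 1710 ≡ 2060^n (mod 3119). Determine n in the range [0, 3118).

1022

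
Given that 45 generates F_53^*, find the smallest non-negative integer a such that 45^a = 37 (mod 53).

Baby-step giant-step with m = ceil(sqrt(52)) = 8.
Baby table (45^j mod 53 for j=0..7):
  0:1  1:45  2:11  3:18  4:15  5:39  6:6  7:5
Giant step factor: 45^(-8) ≡ 49 (mod 53).
Scan 37·49^i mod 53 for i = 0, 1, …:
  i=0: 37   i=1: 11
Match at i=1, j=2: a = 1·8 + 2 = 10.

10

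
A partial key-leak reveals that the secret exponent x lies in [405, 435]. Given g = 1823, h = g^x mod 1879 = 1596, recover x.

Compute 1823^405 mod 1879 = 1222, then multiply by 1823 repeatedly:
  1823^405=1222  1823^406=1091  1823^407=911  1823^408=1596
Found 1596 at exponent 408.

408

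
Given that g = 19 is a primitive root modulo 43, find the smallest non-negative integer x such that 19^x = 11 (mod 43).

6

Baby-step giant-step with m = ceil(sqrt(42)) = 7.
Baby table (19^j mod 43 for j=0..6):
  0:1  1:19  2:17  3:22  4:31  5:30  6:11
Giant step factor: 19^(-7) ≡ 7 (mod 43).
Scan 11·7^i mod 43 for i = 0, 1, …:
  i=0: 11
Match at i=0, j=6: x = 0·7 + 6 = 6.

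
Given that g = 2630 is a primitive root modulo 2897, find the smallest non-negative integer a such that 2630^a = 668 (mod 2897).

2732

Baby-step giant-step with m = ceil(sqrt(2896)) = 54.
Baby table (2630^j mod 2897 for j=0..53):
  0:1  1:2630  2:1761  3:2024  4:1331  5:954  6:218  7:2631
  8:1494  9:888  10:458  11:2285  12:1172  13:2849  14:1228  15:2382
  16:1346  17:2743  18:560  19:1124  20:1180  21:713  22:831  23:1192
  24:406  25:1684  26:2304  27:1893  28:1544  29:2023  30:1598  31:2090
  32:1091  33:1300  34:540  35:670  36:724  37:791  38:284  39:2391
  40:1840  41:1210  42:1394  43:1515  44:1075  45:2675  46:1334  47:153
  48:2604  49:12  50:2590  51:853  52:1112  53:1487
Giant step factor: 2630^(-54) ≡ 269 (mod 2897).
Scan 668·269^i mod 2897 for i = 0, 1, …:
  i=0: 668   i=1: 78   i=2: 703   i=3: 802
  i=4: 1360   i=5: 818   i=6: 2767   i=7: 2691
  i=8: 2526   i=9: 1596     …   i=49: 801
  i=50: 1091
Match at i=50, j=32: a = 50·54 + 32 = 2732.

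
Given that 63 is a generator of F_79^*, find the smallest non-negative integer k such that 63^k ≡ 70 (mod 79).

5

Baby-step giant-step with m = ceil(sqrt(78)) = 9.
Baby table (63^j mod 79 for j=0..8):
  0:1  1:63  2:19  3:12  4:45  5:70  6:65  7:66
  8:50
Giant step factor: 63^(-9) ≡ 71 (mod 79).
Scan 70·71^i mod 79 for i = 0, 1, …:
  i=0: 70
Match at i=0, j=5: k = 0·9 + 5 = 5.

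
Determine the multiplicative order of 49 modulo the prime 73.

12

The order of 49 must divide p − 1 = 72 = 2^3 · 3^2.
Divisors: 1, 2, 3, 4, 6, 8, 9, 12, 18, 24, 36, 72.
Check each in increasing order: 49^1 ≡ 49;  49^2 ≡ 65;  49^3 ≡ 46;  49^4 ≡ 64;  49^6 ≡ 72;  49^8 ≡ 8;  49^9 ≡ 27;  49^12 ≡ 1.
Smallest exponent giving 1 is 12.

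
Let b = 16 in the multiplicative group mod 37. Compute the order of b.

9

The order of 16 must divide p − 1 = 36 = 2^2 · 3^2.
Divisors: 1, 2, 3, 4, 6, 9, 12, 18, 36.
Check each in increasing order: 16^1 ≡ 16;  16^2 ≡ 34;  16^3 ≡ 26;  16^4 ≡ 9;  16^6 ≡ 10;  16^9 ≡ 1.
Smallest exponent giving 1 is 9.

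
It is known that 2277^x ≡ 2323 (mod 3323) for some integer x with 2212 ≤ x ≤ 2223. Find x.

Compute 2277^2212 mod 3323 = 210, then multiply by 2277 repeatedly:
  2277^2212=210  2277^2213=2981  2277^2214=2171  2277^2215=2066  2277^2216=2237
  2277^2217=2813  2277^2218=1780  2277^2219=2323
Found 2323 at exponent 2219.

2219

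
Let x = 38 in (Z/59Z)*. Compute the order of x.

The order of 38 must divide p − 1 = 58 = 2 · 29.
Divisors: 1, 2, 29, 58.
Check each in increasing order: 38^1 ≡ 38;  38^2 ≡ 28;  38^29 ≡ 58;  38^58 ≡ 1.
Smallest exponent giving 1 is 58.

58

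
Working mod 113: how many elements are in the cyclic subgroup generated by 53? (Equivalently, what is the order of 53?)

28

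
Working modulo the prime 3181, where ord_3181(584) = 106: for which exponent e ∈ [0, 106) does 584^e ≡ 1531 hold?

17

Baby-step giant-step with m = ceil(sqrt(106)) = 11.
Baby table (584^j mod 3181 for j=0..10):
  0:1  1:584  2:689  3:1570  4:752  5:190  6:2806  7:489
  8:2467  9:2916  10:1109
Giant step factor: 584^(-11) ≡ 434 (mod 3181).
Scan 1531·434^i mod 3181 for i = 0, 1, …:
  i=0: 1531   i=1: 2806
Match at i=1, j=6: e = 1·11 + 6 = 17.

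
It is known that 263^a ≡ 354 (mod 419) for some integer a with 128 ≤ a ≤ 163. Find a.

161

Compute 263^128 mod 419 = 41, then multiply by 263 repeatedly:
  263^128=41  263^129=308  263^130=137  263^131=416  263^132=49
  263^133=317  263^134=409  263^135=303  263^136=79  263^137=246
  263^138=172  263^139=403  263^140=401  263^141=294  263^142=226
  263^143=359  263^144=142  263^145=55  263^146=219  263^147=194
  263^148=323  263^149=311  263^150=88  263^151=99  263^152=59
  263^153=14  263^154=330  263^155=57  263^156=326  263^157=262
  263^158=190  263^159=109  263^160=175  263^161=354
Found 354 at exponent 161.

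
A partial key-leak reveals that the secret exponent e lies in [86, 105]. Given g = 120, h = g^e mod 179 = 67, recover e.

104

Compute 120^86 mod 179 = 19, then multiply by 120 repeatedly:
  120^86=19  120^87=132  120^88=88  120^89=178  120^90=59
  120^91=99  120^92=66  120^93=44  120^94=89  120^95=119
  120^96=139  120^97=33  120^98=22  120^99=134  120^100=149
  120^101=159  120^102=106  120^103=11  120^104=67
Found 67 at exponent 104.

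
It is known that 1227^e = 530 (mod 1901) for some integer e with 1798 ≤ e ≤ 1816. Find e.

1803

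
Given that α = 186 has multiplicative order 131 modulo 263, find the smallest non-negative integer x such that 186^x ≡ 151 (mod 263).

20

Baby-step giant-step with m = ceil(sqrt(131)) = 12.
Baby table (186^j mod 263 for j=0..11):
  0:1  1:186  2:143  3:35  4:198  5:8  6:173  7:92
  8:17  9:6  10:64  11:69
Giant step factor: 186^(-12) ≡ 129 (mod 263).
Scan 151·129^i mod 263 for i = 0, 1, …:
  i=0: 151   i=1: 17
Match at i=1, j=8: x = 1·12 + 8 = 20.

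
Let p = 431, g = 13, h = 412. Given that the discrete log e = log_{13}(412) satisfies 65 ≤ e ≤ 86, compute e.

Compute 13^65 mod 431 = 94, then multiply by 13 repeatedly:
  13^65=94  13^66=360  13^67=370  13^68=69  13^69=35
  13^70=24  13^71=312  13^72=177  13^73=146  13^74=174
  13^75=107  13^76=98  13^77=412
Found 412 at exponent 77.

77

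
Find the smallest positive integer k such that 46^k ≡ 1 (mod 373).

93

The order of 46 must divide p − 1 = 372 = 2^2 · 3 · 31.
Divisors: 1, 2, 3, 4, 6, 12, 31, 62, 93, 124, 186, 372.
Check each in increasing order: 46^1 ≡ 46;  46^2 ≡ 251;  46^3 ≡ 356;  46^4 ≡ 337;  46^6 ≡ 289;  46^12 ≡ 342;  46^31 ≡ 284;  46^62 ≡ 88;  46^93 ≡ 1.
Smallest exponent giving 1 is 93.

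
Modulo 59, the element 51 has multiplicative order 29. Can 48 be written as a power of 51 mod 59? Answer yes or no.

yes

48 ∈ ⟨51⟩ iff 48^29 ≡ 1 (mod 59), since |⟨51⟩| = 29.
48^29 mod 59 = 1.
Since 1 = 1, 48 lies in the subgroup.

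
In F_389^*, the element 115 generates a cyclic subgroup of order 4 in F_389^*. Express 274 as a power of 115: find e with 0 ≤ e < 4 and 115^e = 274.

3

Successive powers of 115 modulo 389:
  115^0=1  115^1=115  115^2=388  115^3=274
So 115^3 ≡ 274 (mod 389), giving e = 3.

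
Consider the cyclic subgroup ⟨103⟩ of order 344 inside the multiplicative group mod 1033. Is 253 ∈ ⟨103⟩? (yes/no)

yes

253 ∈ ⟨103⟩ iff 253^344 ≡ 1 (mod 1033), since |⟨103⟩| = 344.
253^344 mod 1033 = 1.
Since 1 = 1, 253 lies in the subgroup.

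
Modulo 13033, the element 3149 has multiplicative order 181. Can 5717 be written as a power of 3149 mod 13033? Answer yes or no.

5717 ∈ ⟨3149⟩ iff 5717^181 ≡ 1 (mod 13033), since |⟨3149⟩| = 181.
5717^181 mod 13033 = 1255.
Since 1255 ≠ 1, 5717 does not lie in the subgroup.

no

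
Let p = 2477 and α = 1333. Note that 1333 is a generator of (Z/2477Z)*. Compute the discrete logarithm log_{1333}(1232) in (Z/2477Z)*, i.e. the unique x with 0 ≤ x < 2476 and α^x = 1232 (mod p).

774

Baby-step giant-step with m = ceil(sqrt(2476)) = 50.
Baby table (1333^j mod 2477 for j=0..49):
  0:1  1:1333  2:880  3:1419  4:1576  5:312  6:2237  7:2090
  8:1822  9:1266  10:741  11:1907  12:629  13:1231  14:1149  15:831
  16:504  17:565  18:137  19:1800  20:1664  21:1197  22:413  23:635
  24:1798  25:1475  26:1914  27:52  28:2437  29:1174  30:1955  31:211
  32:1362  33:2382  34:2169  35:618  36:1430  37:1377  38:84  39:507
  40:2087  41:300  42:1103  43:1438  44:2133  45:2170  46:1951  47:2310
  48:319  49:1660
Giant step factor: 1333^(-50) ≡ 2353 (mod 2477).
Scan 1232·2353^i mod 2477 for i = 0, 1, …:
  i=0: 1232   i=1: 806   i=2: 1613   i=3: 625
  i=4: 1764   i=5: 1717   i=6: 114   i=7: 726
  i=8: 1625   i=9: 1614     …   i=14: 1224
  i=15: 1798
Match at i=15, j=24: x = 15·50 + 24 = 774.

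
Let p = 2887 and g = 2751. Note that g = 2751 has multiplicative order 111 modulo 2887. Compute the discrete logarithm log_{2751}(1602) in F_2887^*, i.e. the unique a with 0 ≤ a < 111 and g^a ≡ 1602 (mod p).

Baby-step giant-step with m = ceil(sqrt(111)) = 11.
Baby table (2751^j mod 2887 for j=0..10):
  0:1  1:2751  2:1174  3:2008  4:1177  5:1600  6:1812  7:1850
  8:2456  9:876  10:2118
Giant step factor: 2751^(-11) ≡ 1935 (mod 2887).
Scan 1602·1935^i mod 2887 for i = 0, 1, …:
  i=0: 1602   i=1: 2119   i=2: 725   i=3: 2680
  i=4: 748   i=5: 993   i=6: 1600
Match at i=6, j=5: a = 6·11 + 5 = 71.

71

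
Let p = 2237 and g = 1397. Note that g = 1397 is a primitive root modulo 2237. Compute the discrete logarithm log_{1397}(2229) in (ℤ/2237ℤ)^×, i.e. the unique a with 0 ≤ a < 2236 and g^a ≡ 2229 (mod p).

Baby-step giant-step with m = ceil(sqrt(2236)) = 48.
Baby table (1397^j mod 2237 for j=0..47):
  0:1  1:1397  2:945  3:335  4:462  5:1158  6:375  7:417
  8:929  9:353  10:1001  11:272  12:1931  13:2022  14:1640  15:392
  16:1796  17:1335  18:1574  19:2144  20:2062  21:1595  22:163  23:1774
  24:1919  25:917  26:1485  27:846  28:726  29:861  30:1548  31:1614
  32:2099  33:1833  34:1573  35:747  36:1117  37:1260  38:1938  39:616
  40:1544  41:500  42:556  43:493  44:1962  45:589  46:1854  47:1829
Giant step factor: 1397^(-48) ≡ 1350 (mod 2237).
Scan 2229·1350^i mod 2237 for i = 0, 1, …:
  i=0: 2229   i=1: 385   i=2: 766   i=3: 606
  i=4: 1595
Match at i=4, j=21: a = 4·48 + 21 = 213.

213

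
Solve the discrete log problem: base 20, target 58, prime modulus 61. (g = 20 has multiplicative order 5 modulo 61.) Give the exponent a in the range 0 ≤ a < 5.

Successive powers of 20 modulo 61:
  20^0=1  20^1=20  20^2=34  20^3=9  20^4=58
So 20^4 ≡ 58 (mod 61), giving a = 4.

4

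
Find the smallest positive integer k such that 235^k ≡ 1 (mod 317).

79

The order of 235 must divide p − 1 = 316 = 2^2 · 79.
Divisors: 1, 2, 4, 79, 158, 316.
Check each in increasing order: 235^1 ≡ 235;  235^2 ≡ 67;  235^4 ≡ 51;  235^79 ≡ 1.
Smallest exponent giving 1 is 79.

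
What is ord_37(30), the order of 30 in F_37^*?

The order of 30 must divide p − 1 = 36 = 2^2 · 3^2.
Divisors: 1, 2, 3, 4, 6, 9, 12, 18, 36.
Check each in increasing order: 30^1 ≡ 30;  30^2 ≡ 12;  30^3 ≡ 27;  30^4 ≡ 33;  30^6 ≡ 26;  30^9 ≡ 36;  30^12 ≡ 10;  30^18 ≡ 1.
Smallest exponent giving 1 is 18.

18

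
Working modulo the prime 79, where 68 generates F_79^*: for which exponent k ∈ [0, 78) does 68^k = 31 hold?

Successive powers of 68 modulo 79:
  68^0=1  68^1=68  68^2=42  68^3=12  68^4=26  68^5=30
  68^6=65  68^7=75  68^8=44  68^9=69  68^10=31
So 68^10 ≡ 31 (mod 79), giving k = 10.

10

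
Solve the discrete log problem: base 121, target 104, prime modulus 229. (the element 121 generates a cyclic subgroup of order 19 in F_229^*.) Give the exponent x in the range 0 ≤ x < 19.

9

Successive powers of 121 modulo 229:
  121^0=1  121^1=121  121^2=214  121^3=17  121^4=225  121^5=203
  121^6=60  121^7=161  121^8=16  121^9=104
So 121^9 ≡ 104 (mod 229), giving x = 9.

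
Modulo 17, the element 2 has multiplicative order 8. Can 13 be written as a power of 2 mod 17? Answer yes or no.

yes

13 ∈ ⟨2⟩ iff 13^8 ≡ 1 (mod 17), since |⟨2⟩| = 8.
13^8 mod 17 = 1.
Since 1 = 1, 13 lies in the subgroup.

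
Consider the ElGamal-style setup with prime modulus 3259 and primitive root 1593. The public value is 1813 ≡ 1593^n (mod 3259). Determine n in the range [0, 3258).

Baby-step giant-step with m = ceil(sqrt(3258)) = 58.
Baby table (1593^j mod 3259 for j=0..57):
  0:1  1:1593  2:2147  3:1480  4:1383  5:35  6:352  7:188
  8:2915  9:2779  10:1225  11:2543  12:62  13:996  14:2754  15:508
  16:1012  17:2170  18:2270  19:1879  20:1485  21:2830  22:993  23:1234
  24:585  25:3090  26:1280  27:2165  28:823  29:921  30:603  31:2433
  32:818  33:2733  34:2904  35:1551  36:421  37:2558  38:1144  39:611
  40:2141  41:1699  42:1537  43:932  44:1831  45:3237  46:803  47:1651
  48:30  49:2164  50:2489  51:2033  52:2382  53:1050  54:783  55:2381
  56:2716  57:1895
Giant step factor: 1593^(-58) ≡ 2116 (mod 3259).
Scan 1813·2116^i mod 3259 for i = 0, 1, …:
  i=0: 1813   i=1: 465   i=2: 2981   i=3: 1631
  i=4: 3174   i=5: 2644   i=6: 2260   i=7: 1207
  i=8: 2215   i=9: 498     …   i=15: 2386
  i=16: 585
Match at i=16, j=24: n = 16·58 + 24 = 952.

952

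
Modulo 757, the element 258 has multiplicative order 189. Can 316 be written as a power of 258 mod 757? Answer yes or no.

316 ∈ ⟨258⟩ iff 316^189 ≡ 1 (mod 757), since |⟨258⟩| = 189.
316^189 mod 757 = 756.
Since 756 ≠ 1, 316 does not lie in the subgroup.

no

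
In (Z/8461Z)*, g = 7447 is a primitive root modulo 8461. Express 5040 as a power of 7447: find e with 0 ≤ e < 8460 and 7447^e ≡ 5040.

Baby-step giant-step with m = ceil(sqrt(8460)) = 92.
Baby table (7447^j mod 8461 for j=0..91):
  0:1  1:7447  2:4415  3:7520  4:6542  5:8297  6:5537  7:3586
  8:2026  9:1659  10:1513  11:5720  12:4166  13:6176  14:7137  15:5698
  16:1091  17:2117  18:2456  19:5611  20:4699  21:7218  22:8174  23:3344
  24:2045  25:7776  26:788  27:4763  28:1549  29:3060  30:2347  31:6144
  32:5741  33:8255  34:5820  35:4298  36:7704  37:6108  38:8401  39:1613
  40:5852  41:5694  42:5147  43:1379  44:6220  45:4826  46:5355  47:1992
  48:2291  49:3701  50:3870  51:1724  52:3291  53:5021  54:2228  55:8356
  56:4938  57:1780  58:5734  59:6892  60:298  61:2424  62:4215  63:7256
  64:3486  65:1894  66:131  67:2542  68:3017  69:3644  70:2441  71:3899
  72:6162  73:4411  74:3115  75:5804  76:3600  77:4752  78:4242  79:5261
  80:4237  81:1870  82:7545  83:6575  84:218  85:7395  86:6377  87:6387
  88:4708  89:6553  90:5604  91:3336
Giant step factor: 7447^(-92) ≡ 6680 (mod 8461).
Scan 5040·6680^i mod 8461 for i = 0, 1, …:
  i=0: 5040   i=1: 881   i=2: 4685   i=3: 7022
  i=4: 7637   i=5: 3791   i=6: 107   i=7: 4036
  i=8: 3734   i=9: 92     …   i=84: 4733
  i=85: 6144
Match at i=85, j=31: e = 85·92 + 31 = 7851.

7851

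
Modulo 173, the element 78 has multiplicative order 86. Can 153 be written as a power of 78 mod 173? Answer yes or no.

no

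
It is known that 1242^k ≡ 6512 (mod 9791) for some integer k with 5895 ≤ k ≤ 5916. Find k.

Compute 1242^5895 mod 9791 = 4562, then multiply by 1242 repeatedly:
  1242^5895=4562  1242^5896=6806  1242^5897=3419  1242^5898=6895  1242^5899=6256
  1242^5900=5689  1242^5901=6427  1242^5902=2669  1242^5903=5540  1242^5904=7398
  1242^5905=4358  1242^5906=8004  1242^5907=3103  1242^5908=6063  1242^5909=967
  1242^5910=6512
Found 6512 at exponent 5910.

5910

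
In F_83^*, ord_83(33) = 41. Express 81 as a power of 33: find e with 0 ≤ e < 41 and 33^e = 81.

3

Baby-step giant-step with m = ceil(sqrt(41)) = 7.
Baby table (33^j mod 83 for j=0..6):
  0:1  1:33  2:10  3:81  4:17  5:63  6:4
Giant step factor: 33^(-7) ≡ 61 (mod 83).
Scan 81·61^i mod 83 for i = 0, 1, …:
  i=0: 81
Match at i=0, j=3: e = 0·7 + 3 = 3.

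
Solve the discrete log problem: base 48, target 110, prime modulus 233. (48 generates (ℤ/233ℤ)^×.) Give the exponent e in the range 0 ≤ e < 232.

Baby-step giant-step with m = ceil(sqrt(232)) = 16.
Baby table (48^j mod 233 for j=0..15):
  0:1  1:48  2:207  3:150  4:210  5:61  6:132  7:45
  8:63  9:228  10:226  11:130  12:182  13:115  14:161  15:39
Giant step factor: 48^(-16) ≡ 204 (mod 233).
Scan 110·204^i mod 233 for i = 0, 1, …:
  i=0: 110   i=1: 72   i=2: 9   i=3: 205
  i=4: 113   i=5: 218   i=6: 202   i=7: 200
  i=8: 25   i=9: 207
Match at i=9, j=2: e = 9·16 + 2 = 146.

146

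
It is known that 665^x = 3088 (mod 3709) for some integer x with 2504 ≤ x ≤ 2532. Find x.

2516

Compute 665^2504 mod 3709 = 1151, then multiply by 665 repeatedly:
  665^2504=1151  665^2505=1361  665^2506=69  665^2507=1377  665^2508=3291
  665^2509=205  665^2510=2801  665^2511=747  665^2512=3458  665^2513=3699
  665^2514=768  665^2515=2587  665^2516=3088
Found 3088 at exponent 2516.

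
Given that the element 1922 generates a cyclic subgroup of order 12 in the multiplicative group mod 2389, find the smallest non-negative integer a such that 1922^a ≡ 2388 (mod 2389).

Successive powers of 1922 modulo 2389:
  1922^0=1  1922^1=1922  1922^2=690  1922^3=285  1922^4=689  1922^5=752
  1922^6=2388
So 1922^6 ≡ 2388 (mod 2389), giving a = 6.

6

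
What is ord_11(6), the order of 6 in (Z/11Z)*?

The order of 6 must divide p − 1 = 10 = 2 · 5.
Divisors: 1, 2, 5, 10.
Check each in increasing order: 6^1 ≡ 6;  6^2 ≡ 3;  6^5 ≡ 10;  6^10 ≡ 1.
Smallest exponent giving 1 is 10.

10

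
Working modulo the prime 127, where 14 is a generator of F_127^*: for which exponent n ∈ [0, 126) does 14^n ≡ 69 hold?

2

Baby-step giant-step with m = ceil(sqrt(126)) = 12.
Baby table (14^j mod 127 for j=0..11):
  0:1  1:14  2:69  3:77  4:62  5:106  6:87  7:75
  8:34  9:95  10:60  11:78
Giant step factor: 14^(-12) ≡ 122 (mod 127).
Scan 69·122^i mod 127 for i = 0, 1, …:
  i=0: 69
Match at i=0, j=2: n = 0·12 + 2 = 2.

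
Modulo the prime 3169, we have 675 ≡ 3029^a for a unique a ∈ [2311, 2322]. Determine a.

2312

Compute 3029^2311 mod 3169 = 3051, then multiply by 3029 repeatedly:
  3029^2311=3051  3029^2312=675
Found 675 at exponent 2312.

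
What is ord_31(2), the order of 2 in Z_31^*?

The order of 2 must divide p − 1 = 30 = 2 · 3 · 5.
Divisors: 1, 2, 3, 5, 6, 10, 15, 30.
Check each in increasing order: 2^1 ≡ 2;  2^2 ≡ 4;  2^3 ≡ 8;  2^5 ≡ 1.
Smallest exponent giving 1 is 5.

5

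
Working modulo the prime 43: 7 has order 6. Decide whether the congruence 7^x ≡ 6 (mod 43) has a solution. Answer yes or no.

yes

⟨7⟩ has order 6; its elements mod 43 are {1, 6, 7, 36, 37, 42}.
6 is in this set.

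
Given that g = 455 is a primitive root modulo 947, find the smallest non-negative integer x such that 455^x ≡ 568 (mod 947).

404

Baby-step giant-step with m = ceil(sqrt(946)) = 31.
Baby table (455^j mod 947 for j=0..30):
  0:1  1:455  2:579  3:179  4:3  5:418  6:790  7:537
  8:9  9:307  10:476  11:664  12:27  13:921  14:481  15:98
  16:81  17:869  18:496  19:294  20:243  21:713  22:541  23:882
  24:729  25:245  26:676  27:752  28:293  29:735  30:134
Giant step factor: 455^(-31) ≡ 620 (mod 947).
Scan 568·620^i mod 947 for i = 0, 1, …:
  i=0: 568   i=1: 823   i=2: 774   i=3: 698
  i=4: 928   i=5: 531   i=6: 611   i=7: 20
  i=8: 89   i=9: 254   i=10: 278   i=11: 6
  i=12: 879   i=13: 455
Match at i=13, j=1: x = 13·31 + 1 = 404.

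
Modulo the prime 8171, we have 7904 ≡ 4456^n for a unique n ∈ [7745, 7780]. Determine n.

Compute 4456^7745 mod 8171 = 5166, then multiply by 4456 repeatedly:
  4456^7745=5166  4456^7746=1989  4456^7747=5620  4456^7748=6776  4456^7749=2011
  4456^7750=5600  4456^7751=7537  4456^7752=2062  4456^7753=4068  4456^7754=3730
  4456^7755=1066  4456^7756=2745  4456^7757=7904
Found 7904 at exponent 7757.

7757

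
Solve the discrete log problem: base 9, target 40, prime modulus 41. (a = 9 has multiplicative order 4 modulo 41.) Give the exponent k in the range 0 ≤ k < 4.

2

Successive powers of 9 modulo 41:
  9^0=1  9^1=9  9^2=40
So 9^2 ≡ 40 (mod 41), giving k = 2.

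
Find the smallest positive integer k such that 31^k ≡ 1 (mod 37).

The order of 31 must divide p − 1 = 36 = 2^2 · 3^2.
Divisors: 1, 2, 3, 4, 6, 9, 12, 18, 36.
Check each in increasing order: 31^1 ≡ 31;  31^2 ≡ 36;  31^3 ≡ 6;  31^4 ≡ 1.
Smallest exponent giving 1 is 4.

4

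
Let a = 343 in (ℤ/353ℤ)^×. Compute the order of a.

32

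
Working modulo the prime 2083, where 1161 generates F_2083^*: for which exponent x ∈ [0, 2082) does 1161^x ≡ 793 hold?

796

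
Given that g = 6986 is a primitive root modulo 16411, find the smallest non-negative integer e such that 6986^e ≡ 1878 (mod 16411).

8551

Baby-step giant-step with m = ceil(sqrt(16410)) = 129.
Baby table (6986^j mod 16411 for j=0..128):
  0:1  1:6986  2:14293  3:6374  4:5721  5:6121  6:10651  7:412
  8:6307  9:13578  10:328  11:10279  12:10969  13:6475  14:5634  15:5546
  16:14396  17:3848  18:910  19:6203  20:9118  21:7257  22:3823  23:6781
  24:9920  25:13878  26:11931  27:14908  28:3082  29:16031  30:3902  31:701
  32:6708  33:8683  34:4382  35:6137  36:7550  37:15757  38:9825  39:6648
  40:16209  41:174  42:1150  43:8921  44:9539  45:10794  46:14750  47:15242
  48:6044  49:14292  50:15799  51:7839  52:16158  53:4930  54:10702  55:12067
  56:13166  57:10432  58:13112  59:10641  60:12607  61:11076  62:15482  63:8762
  64:14713  65:2925  66:2355  67:8208  68:1054  69:11116  70:15935  71:6097
  72:7097  73:2011  74:1030  75:7562  76:1123  77:820  78:1081  79:2806
  80:7982  81:14085  82:13865  83:3168  84:9620  85:2275  86:7302  87:6384
  88:9937  89:1352  90:8747  91:8389  92:1873  93:5211  94:4448  95:7705
  96:15461  97:9755  98:9958  99:359  100:13502  101:10955  102:7137  103:2464
  104:14776  105:16357  106:209  107:15906  108:435  109:2875  110:14097  111:15642
  112:10574  113:4053  114:5283  115:15110  116:2908  117:14881  118:11392  119:7573
  120:12325  121:10344  122:5551  123:93  124:9669  125:16369  126:1986  127:6901
  128:11279
Giant step factor: 6986^(-129) ≡ 4918 (mod 16411).
Scan 1878·4918^i mod 16411 for i = 0, 1, …:
  i=0: 1878   i=1: 13022   i=2: 6474   i=3: 1792
  i=4: 349   i=5: 9638   i=6: 4716   i=7: 4545
  i=8: 528   i=9: 3766     …   i=65: 9103
  i=66: 15757
Match at i=66, j=37: e = 66·129 + 37 = 8551.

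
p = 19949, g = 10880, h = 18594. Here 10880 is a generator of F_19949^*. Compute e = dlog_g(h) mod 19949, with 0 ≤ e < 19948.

Baby-step giant-step with m = ceil(sqrt(19948)) = 142.
Baby table (10880^j mod 19949 for j=0..141):
  0:1  1:10880  2:16983  3:7402  4:19596  5:9517  6:9650  7:413
  8:4915  9:11880  10:4829  11:13803  12:568  13:15599  14:10977  15:15046
  16:18935  17:19426  18:15174  19:15145  20:18809  21:5078  22:9859  23:147
  24:3440  25:2876  26:10848  27:7956  28:2569  29:2171  30:864  31:4341
  32:10797  33:11648  34:14192  35:3700  36:18867  37:17699  38:17372  39:10534
  40:2915  41:16239  42:11976  43:11961  44:8353  45:12945  46:1660  47:6955
  48:3843  49:18685  50:12490  51:18561  52:19902  53:7314  54:19708  55:11188
  56:16591  57:11528  58:5277  59:538  60:8383  61:212  62:12425  63:9576
  64:13202  65:4960  66:2755  67:11002  68:7760  69:4632  70:4986  71:6349
  72:13682  73:722  74:15403  75:13040  76:17861  77:4471  78:8818  79:5099
  80:18900  81:17657  82:19239  83:15412  84:11215  85:11116  86:11242  87:5641
  88:10956  89:6005  90:1425  91:3627  92:2638  93:14778  94:15649  95:16354
  96:6389  97:10004  98:1776  99:12248  100:18869  101:19510  102:11440  103:5389
  104:2209  105:15324  106:11327  107:12787  108:18183  109:16756  110:11318  111:14612
  112:4979  113:9985  114:14495  115:8755  116:17874  117:6268  118:10158  119:1580
  120:14311  121:1735  122:5046  123:832  124:15263  125:5964  126:14172  127:5539
  128:18340  129:9302  130:4483  131:19684  132:9405  133:7979  134:13421  135:13749
  136:11518  137:16171  138:10249  139:14159  140:3742  141:17000
Giant step factor: 10880^(-142) ≡ 13582 (mod 19949).
Scan 18594·13582^i mod 19949 for i = 0, 1, …:
  i=0: 18594   i=1: 9317   i=2: 6987   i=3: 41
  i=4: 18239   i=5: 15365   i=6: 941   i=7: 13302
  i=8: 9620   i=9: 12839     …   i=106: 15832
  i=107: 19902
Match at i=107, j=52: e = 107·142 + 52 = 15246.

15246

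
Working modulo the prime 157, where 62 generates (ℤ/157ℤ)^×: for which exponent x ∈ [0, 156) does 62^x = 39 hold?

Baby-step giant-step with m = ceil(sqrt(156)) = 13.
Baby table (62^j mod 157 for j=0..12):
  0:1  1:62  2:76  3:2  4:124  5:152  6:4  7:91
  8:147  9:8  10:25  11:137  12:16
Giant step factor: 62^(-13) ≡ 22 (mod 157).
Scan 39·22^i mod 157 for i = 0, 1, …:
  i=0: 39   i=1: 73   i=2: 36   i=3: 7
  i=4: 154   i=5: 91
Match at i=5, j=7: x = 5·13 + 7 = 72.

72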